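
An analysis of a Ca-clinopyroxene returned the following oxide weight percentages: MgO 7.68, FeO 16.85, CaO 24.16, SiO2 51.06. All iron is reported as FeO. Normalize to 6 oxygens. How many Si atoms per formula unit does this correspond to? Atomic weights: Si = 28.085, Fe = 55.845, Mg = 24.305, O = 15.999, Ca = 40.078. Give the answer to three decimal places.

MgO: 7.68/40.304 = 0.19055 mol → 0.19055 mol Mg, 0.19055 mol O.
FeO: 16.85/71.844 = 0.23454 mol → 0.23454 mol Fe, 0.23454 mol O.
CaO: 24.16/56.077 = 0.43084 mol → 0.43084 mol Ca, 0.43084 mol O.
SiO2: 51.06/60.083 = 0.84982 mol → 0.84982 mol Si, 1.69964 mol O.
Total oxygen = 2.55557 mol. Normalization factor = 6/2.55557 = 2.34781.
Si per 6 O = 0.84982 × 2.34781 = 1.995.

1.995 Si apfu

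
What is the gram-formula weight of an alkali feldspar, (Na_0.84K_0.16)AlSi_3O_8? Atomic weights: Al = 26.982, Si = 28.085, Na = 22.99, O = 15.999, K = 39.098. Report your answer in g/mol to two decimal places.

M = 0.84(22.99) + 0.16(39.098) + 1(26.982) + 3(28.085) + 8(15.999)

264.80 g/mol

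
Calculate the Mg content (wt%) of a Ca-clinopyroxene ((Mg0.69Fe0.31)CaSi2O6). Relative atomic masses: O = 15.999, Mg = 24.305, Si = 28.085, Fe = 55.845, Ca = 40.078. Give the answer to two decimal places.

Formula mass = 0.69*24.305 + 0.31*55.845 + 1*40.078 + 2*28.085 + 6*15.999 = 226.324 g/mol, of which 16.770 g is Mg.
So Mg makes up 16.770/226.324 = 0.0741 of the mass, i.e. 7.41%.

7.41 wt%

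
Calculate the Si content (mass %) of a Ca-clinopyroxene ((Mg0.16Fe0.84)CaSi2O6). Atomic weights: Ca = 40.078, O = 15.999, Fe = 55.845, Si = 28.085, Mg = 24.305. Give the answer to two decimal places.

Formula mass = 0.16·24.305 + 0.84·55.845 + 1·40.078 + 2·28.085 + 6·15.999 = 243.041 g/mol, of which 56.170 g is Si.
So Si makes up 56.170/243.041 = 0.2311 of the mass, i.e. 23.11%.

23.11 mass %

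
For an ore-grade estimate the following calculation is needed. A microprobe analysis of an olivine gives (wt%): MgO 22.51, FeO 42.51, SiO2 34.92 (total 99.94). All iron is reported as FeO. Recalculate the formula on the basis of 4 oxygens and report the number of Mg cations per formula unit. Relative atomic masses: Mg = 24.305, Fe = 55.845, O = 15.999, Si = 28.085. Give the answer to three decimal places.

MgO: 22.51/40.304 = 0.55851 mol → 0.55851 mol Mg, 0.55851 mol O.
FeO: 42.51/71.844 = 0.59170 mol → 0.59170 mol Fe, 0.59170 mol O.
SiO2: 34.92/60.083 = 0.58120 mol → 0.58120 mol Si, 1.16240 mol O.
Total oxygen = 2.31261 mol. Normalization factor = 4/2.31261 = 1.72965.
Mg per 4 O = 0.55851 × 1.72965 = 0.966.

0.966 Mg apfu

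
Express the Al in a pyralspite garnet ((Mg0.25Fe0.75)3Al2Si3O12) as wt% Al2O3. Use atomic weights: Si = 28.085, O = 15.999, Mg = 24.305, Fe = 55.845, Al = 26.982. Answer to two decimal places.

21.51 wt%

M((Mg0.25Fe0.75)3Al2Si3O12) = 474.087 g/mol; M(Al2O3) = 101.961 g/mol.
Moles Al2O3 per formula unit = 2 Al ÷ 2 = 1.0000.
Al2O3 fraction = (1.0000 × 101.961) / 474.087 = 101.961/474.087 = 0.2151.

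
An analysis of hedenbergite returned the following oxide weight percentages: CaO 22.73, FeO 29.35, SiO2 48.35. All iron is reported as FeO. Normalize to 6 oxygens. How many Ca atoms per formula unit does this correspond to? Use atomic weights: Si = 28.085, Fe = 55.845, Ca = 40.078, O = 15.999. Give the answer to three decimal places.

22.73 wt% CaO ÷ 56.077 g/mol = 0.40534 mol, giving 0.40534 Ca and 0.40534 O.
29.35 wt% FeO ÷ 71.844 g/mol = 0.40852 mol, giving 0.40852 Fe and 0.40852 O.
48.35 wt% SiO2 ÷ 60.083 g/mol = 0.80472 mol, giving 0.80472 Si and 1.60944 O.
Oxygen sums to 2.42330; scaling by 6/2.42330 = 2.47596 puts the formula on 6 O.
Ca: 0.40534 × 2.47596 = 1.004 atoms per formula unit.

1.004 Ca apfu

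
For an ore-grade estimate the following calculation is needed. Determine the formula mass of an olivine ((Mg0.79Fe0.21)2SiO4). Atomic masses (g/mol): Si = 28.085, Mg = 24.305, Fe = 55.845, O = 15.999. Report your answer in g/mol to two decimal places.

153.94 g/mol

Mg: 1.58 × 24.305 = 38.4019
Fe: 0.42 × 55.845 = 23.4549
Si: 1 × 28.085 = 28.0850
O: 4 × 15.999 = 63.9960
Summing the contributions gives the formula mass.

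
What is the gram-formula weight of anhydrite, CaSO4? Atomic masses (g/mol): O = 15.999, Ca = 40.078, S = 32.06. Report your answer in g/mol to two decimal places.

M = 1(40.078) + 1(32.06) + 4(15.999)

136.13 g/mol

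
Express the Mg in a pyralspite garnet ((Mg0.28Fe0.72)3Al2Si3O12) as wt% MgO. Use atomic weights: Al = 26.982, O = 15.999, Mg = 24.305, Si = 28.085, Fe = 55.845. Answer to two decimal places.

Formula mass = 471.248 g/mol.
0.84 Mg → 0.8400 mol MgO per formula unit; M(MgO) = 40.304, so MgO mass = 33.855 g.
33.855/471.248 × 100 = 7.18 wt%.

7.18 wt%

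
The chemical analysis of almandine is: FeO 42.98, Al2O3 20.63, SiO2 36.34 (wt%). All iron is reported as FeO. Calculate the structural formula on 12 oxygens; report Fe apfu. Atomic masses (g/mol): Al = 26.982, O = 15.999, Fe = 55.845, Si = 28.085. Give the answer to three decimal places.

2.973 Fe apfu

42.98 wt% FeO ÷ 71.844 g/mol = 0.59824 mol, giving 0.59824 Fe and 0.59824 O.
20.63 wt% Al2O3 ÷ 101.961 g/mol = 0.20233 mol, giving 0.40466 Al and 0.60699 O.
36.34 wt% SiO2 ÷ 60.083 g/mol = 0.60483 mol, giving 0.60483 Si and 1.20966 O.
Oxygen sums to 2.41489; scaling by 12/2.41489 = 4.96917 puts the formula on 12 O.
Fe: 0.59824 × 4.96917 = 2.973 atoms per formula unit.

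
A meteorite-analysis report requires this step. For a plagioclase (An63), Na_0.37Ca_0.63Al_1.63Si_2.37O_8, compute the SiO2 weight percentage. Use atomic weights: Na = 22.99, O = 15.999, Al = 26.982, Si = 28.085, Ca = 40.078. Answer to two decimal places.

M(Na_0.37Ca_0.63Al_1.63Si_2.37O_8) = 272.290 g/mol; M(SiO2) = 60.083 g/mol.
Moles SiO2 per formula unit = 2.37 Si ÷ 1 = 2.3700.
SiO2 fraction = (2.3700 × 60.083) / 272.290 = 142.397/272.290 = 0.5230.

52.30 wt%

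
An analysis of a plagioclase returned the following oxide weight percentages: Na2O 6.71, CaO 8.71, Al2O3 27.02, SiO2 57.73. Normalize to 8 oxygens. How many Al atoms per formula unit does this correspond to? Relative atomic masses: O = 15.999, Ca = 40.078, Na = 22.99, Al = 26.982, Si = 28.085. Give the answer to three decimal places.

1.423 Al apfu

Na2O: 6.71/61.979 = 0.10826 mol → 0.21652 mol Na, 0.10826 mol O.
CaO: 8.71/56.077 = 0.15532 mol → 0.15532 mol Ca, 0.15532 mol O.
Al2O3: 27.02/101.961 = 0.26500 mol → 0.53000 mol Al, 0.79500 mol O.
SiO2: 57.73/60.083 = 0.96084 mol → 0.96084 mol Si, 1.92168 mol O.
Total oxygen = 2.98026 mol. Normalization factor = 8/2.98026 = 2.68433.
Al per 8 O = 0.53000 × 2.68433 = 1.423.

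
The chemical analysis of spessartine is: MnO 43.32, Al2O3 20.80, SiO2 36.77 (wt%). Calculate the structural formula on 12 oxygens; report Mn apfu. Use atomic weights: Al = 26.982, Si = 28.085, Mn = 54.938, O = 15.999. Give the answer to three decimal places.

2.995 Mn apfu

MnO (M=70.937): mol = 0.61068; Mn = 0.61068, O = 0.61068.
Al2O3 (M=101.961): mol = 0.20400; Al = 0.40800, O = 0.61200.
SiO2 (M=60.083): mol = 0.61199; Si = 0.61199, O = 1.22398.
ΣO = 2.44666; factor = 12/ΣO = 4.90465.
Mn apfu = 0.61068 × 4.90465 = 2.995.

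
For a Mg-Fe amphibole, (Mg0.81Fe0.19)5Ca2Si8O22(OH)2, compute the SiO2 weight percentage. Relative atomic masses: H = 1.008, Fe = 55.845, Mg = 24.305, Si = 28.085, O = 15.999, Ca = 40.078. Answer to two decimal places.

Formula mass = 842.316 g/mol.
8 Si → 8.0000 mol SiO2 per formula unit; M(SiO2) = 60.083, so SiO2 mass = 480.664 g.
480.664/842.316 × 100 = 57.06 wt%.

57.06 wt%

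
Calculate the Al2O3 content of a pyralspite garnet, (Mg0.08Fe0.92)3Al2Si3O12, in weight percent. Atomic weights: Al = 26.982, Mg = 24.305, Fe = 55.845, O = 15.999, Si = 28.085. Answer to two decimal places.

20.80 wt%

M((Mg0.08Fe0.92)3Al2Si3O12) = 490.172 g/mol; M(Al2O3) = 101.961 g/mol.
Moles Al2O3 per formula unit = 2 Al ÷ 2 = 1.0000.
Al2O3 fraction = (1.0000 × 101.961) / 490.172 = 101.961/490.172 = 0.2080.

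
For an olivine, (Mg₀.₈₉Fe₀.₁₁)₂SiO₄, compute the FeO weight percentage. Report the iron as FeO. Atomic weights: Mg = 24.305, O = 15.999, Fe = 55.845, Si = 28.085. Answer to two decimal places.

10.71 wt%

Molar mass of (Mg₀.₈₉Fe₀.₁₁)₂SiO₄ = 1.78*24.305 + 0.22*55.845 + 1*28.085 + 4*15.999 = 147.630 g/mol.
Each formula unit contains 0.22 Fe, equivalent to 0.22/1 = 0.2200 mol FeO.
M(FeO) = 1×55.845 + 1×15.999 = 71.844 g/mol.
Mass of FeO per formula unit = 0.2200 × 71.844 = 15.806 g.
FeO wt% = 15.806 / 147.630 × 100 = 10.71%.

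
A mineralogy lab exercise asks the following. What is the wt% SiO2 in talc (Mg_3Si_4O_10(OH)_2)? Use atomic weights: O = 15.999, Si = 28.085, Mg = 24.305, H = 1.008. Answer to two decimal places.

Molar mass of Mg_3Si_4O_10(OH)_2 = 3×24.305 + 4×28.085 + 12×15.999 + 2×1.008 = 379.259 g/mol.
Each formula unit contains 4 Si, equivalent to 4/1 = 4.0000 mol SiO2.
M(SiO2) = 1×28.085 + 2×15.999 = 60.083 g/mol.
Mass of SiO2 per formula unit = 4.0000 × 60.083 = 240.332 g.
SiO2 wt% = 240.332 / 379.259 × 100 = 63.37%.

63.37 wt%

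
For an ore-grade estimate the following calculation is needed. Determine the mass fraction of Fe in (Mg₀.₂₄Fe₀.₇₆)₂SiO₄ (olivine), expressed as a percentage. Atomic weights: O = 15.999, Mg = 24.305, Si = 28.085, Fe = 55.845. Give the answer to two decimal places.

Formula mass = 0.48×24.305 + 1.52×55.845 + 1×28.085 + 4×15.999 = 188.632 g/mol, of which 84.884 g is Fe.
So Fe makes up 84.884/188.632 = 0.4500 of the mass, i.e. 45.00%.

45.00 weight percent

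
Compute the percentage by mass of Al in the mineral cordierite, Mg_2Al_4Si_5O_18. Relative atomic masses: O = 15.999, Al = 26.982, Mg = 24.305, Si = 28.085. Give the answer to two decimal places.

Formula mass = 2*24.305 + 4*26.982 + 5*28.085 + 18*15.999 = 584.945 g/mol, of which 107.928 g is Al.
So Al makes up 107.928/584.945 = 0.1845 of the mass, i.e. 18.45%.

18.45 wt%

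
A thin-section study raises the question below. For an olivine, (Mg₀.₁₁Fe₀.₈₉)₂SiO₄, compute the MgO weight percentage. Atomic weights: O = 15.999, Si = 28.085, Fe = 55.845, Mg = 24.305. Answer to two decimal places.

Formula mass = 196.832 g/mol.
0.22 Mg → 0.2200 mol MgO per formula unit; M(MgO) = 40.304, so MgO mass = 8.867 g.
8.867/196.832 × 100 = 4.50 wt%.

4.50 wt%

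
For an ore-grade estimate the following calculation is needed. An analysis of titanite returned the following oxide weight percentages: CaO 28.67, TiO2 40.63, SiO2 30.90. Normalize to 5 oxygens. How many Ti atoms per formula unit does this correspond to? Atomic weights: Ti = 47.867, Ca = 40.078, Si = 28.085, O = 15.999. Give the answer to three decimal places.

0.995 Ti apfu

28.67 wt% CaO ÷ 56.077 g/mol = 0.51126 mol, giving 0.51126 Ca and 0.51126 O.
40.63 wt% TiO2 ÷ 79.865 g/mol = 0.50873 mol, giving 0.50873 Ti and 1.01746 O.
30.90 wt% SiO2 ÷ 60.083 g/mol = 0.51429 mol, giving 0.51429 Si and 1.02858 O.
Oxygen sums to 2.55730; scaling by 5/2.55730 = 1.95519 puts the formula on 5 O.
Ti: 0.50873 × 1.95519 = 0.995 atoms per formula unit.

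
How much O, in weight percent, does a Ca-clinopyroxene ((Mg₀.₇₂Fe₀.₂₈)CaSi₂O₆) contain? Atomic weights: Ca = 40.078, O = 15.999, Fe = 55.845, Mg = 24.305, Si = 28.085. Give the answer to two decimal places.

Molar mass of (Mg₀.₇₂Fe₀.₂₈)CaSi₂O₆: 0.72·24.305 + 0.28·55.845 + 1·40.078 + 2·28.085 + 6·15.999 = 225.378 g/mol.
Mass of O per formula unit: 6 × 15.999 = 95.994 g.
Weight fraction O = 95.994 / 225.378 = 0.4259.

42.59 weight percent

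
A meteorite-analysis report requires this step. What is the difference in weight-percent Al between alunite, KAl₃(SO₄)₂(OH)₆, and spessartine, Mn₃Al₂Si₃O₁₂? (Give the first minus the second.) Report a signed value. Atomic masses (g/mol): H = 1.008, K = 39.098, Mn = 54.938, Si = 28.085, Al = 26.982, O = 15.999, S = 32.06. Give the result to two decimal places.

Al in KAl₃(SO₄)₂(OH)₆: molar mass 414.198 g/mol; 3×26.982 = 80.946 g → 19.54 wt%.
Al in Mn₃Al₂Si₃O₁₂: molar mass 495.021 g/mol; 2×26.982 = 53.964 g → 10.90 wt%.
Difference = 19.54 − 10.90 = 8.64 percentage points.

8.64 percentage points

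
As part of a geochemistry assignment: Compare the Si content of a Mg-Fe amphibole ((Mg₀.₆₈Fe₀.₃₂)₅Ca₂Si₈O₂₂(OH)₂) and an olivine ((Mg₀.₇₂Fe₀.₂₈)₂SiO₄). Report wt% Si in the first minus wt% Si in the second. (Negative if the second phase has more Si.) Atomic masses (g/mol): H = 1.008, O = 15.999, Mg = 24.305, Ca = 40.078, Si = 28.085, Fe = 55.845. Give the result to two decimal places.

8.30 percentage points

First mineral: 224.680 g Si in 862.817 g formula = 26.04 wt% Si.
Second mineral: 28.085 g Si in 158.353 g formula = 17.74 wt% Si.
26.04% − 17.74% gives a difference of 8.30 percentage points.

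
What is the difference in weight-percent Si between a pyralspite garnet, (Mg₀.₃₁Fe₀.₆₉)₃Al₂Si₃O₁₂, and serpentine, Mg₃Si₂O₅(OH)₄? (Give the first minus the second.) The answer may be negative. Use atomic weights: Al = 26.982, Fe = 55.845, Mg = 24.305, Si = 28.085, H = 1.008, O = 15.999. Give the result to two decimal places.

-2.28 percentage points

M((Mg₀.₃₁Fe₀.₆₉)₃Al₂Si₃O₁₂) = 468.410 g/mol, so wt% Si = 84.255/468.410 × 100 = 17.99%.
M(Mg₃Si₂O₅(OH)₄) = 277.108 g/mol, so wt% Si = 56.170/277.108 × 100 = 20.27%.
17.99 − 20.27 = -2.28 pp.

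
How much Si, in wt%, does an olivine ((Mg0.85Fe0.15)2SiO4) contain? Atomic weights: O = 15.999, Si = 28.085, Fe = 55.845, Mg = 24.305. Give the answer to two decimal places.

Molar mass of (Mg0.85Fe0.15)2SiO4: 1.70×24.305 + 0.30×55.845 + 1×28.085 + 4×15.999 = 150.153 g/mol.
Mass of Si per formula unit: 1 × 28.085 = 28.085 g.
Weight fraction Si = 28.085 / 150.153 = 0.1870.

18.70 wt%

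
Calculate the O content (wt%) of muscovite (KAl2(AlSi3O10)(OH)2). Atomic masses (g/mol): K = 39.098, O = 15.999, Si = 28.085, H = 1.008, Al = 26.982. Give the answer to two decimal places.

M(KAl2(AlSi3O10)(OH)2) = 398.303 g/mol.
O contributes 12 × 15.999 = 191.988 g per mole.
191.988/398.303 = 0.4820 → 48.20%.

48.20 wt%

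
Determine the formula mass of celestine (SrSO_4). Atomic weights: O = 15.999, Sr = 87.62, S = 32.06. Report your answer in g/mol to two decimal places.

The formula mass is the sum 1·87.62 + 1·32.06 + 4·15.999.

183.68 g/mol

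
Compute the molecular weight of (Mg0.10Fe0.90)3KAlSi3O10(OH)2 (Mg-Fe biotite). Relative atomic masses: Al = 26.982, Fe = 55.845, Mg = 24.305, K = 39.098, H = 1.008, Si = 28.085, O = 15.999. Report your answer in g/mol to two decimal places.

502.41 g/mol

The formula mass is the sum 0.30·24.305 + 2.70·55.845 + 1·39.098 + 1·26.982 + 3·28.085 + 12·15.999 + 2·1.008.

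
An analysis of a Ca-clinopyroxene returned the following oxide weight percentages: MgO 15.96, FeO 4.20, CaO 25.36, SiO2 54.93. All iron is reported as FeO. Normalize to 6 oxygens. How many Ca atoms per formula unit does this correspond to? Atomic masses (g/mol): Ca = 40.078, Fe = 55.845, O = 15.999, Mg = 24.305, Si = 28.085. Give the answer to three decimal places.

0.992 Ca apfu

15.96 wt% MgO ÷ 40.304 g/mol = 0.39599 mol, giving 0.39599 Mg and 0.39599 O.
4.20 wt% FeO ÷ 71.844 g/mol = 0.05846 mol, giving 0.05846 Fe and 0.05846 O.
25.36 wt% CaO ÷ 56.077 g/mol = 0.45224 mol, giving 0.45224 Ca and 0.45224 O.
54.93 wt% SiO2 ÷ 60.083 g/mol = 0.91424 mol, giving 0.91424 Si and 1.82848 O.
Oxygen sums to 2.73517; scaling by 6/2.73517 = 2.19365 puts the formula on 6 O.
Ca: 0.45224 × 2.19365 = 0.992 atoms per formula unit.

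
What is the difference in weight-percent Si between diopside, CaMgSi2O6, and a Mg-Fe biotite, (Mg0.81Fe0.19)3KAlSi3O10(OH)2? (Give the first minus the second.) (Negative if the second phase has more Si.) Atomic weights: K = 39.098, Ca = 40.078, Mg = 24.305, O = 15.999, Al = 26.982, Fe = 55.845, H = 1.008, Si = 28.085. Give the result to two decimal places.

M(CaMgSi2O6) = 216.547 g/mol, so wt% Si = 56.170/216.547 × 100 = 25.94%.
M((Mg0.81Fe0.19)3KAlSi3O10(OH)2) = 435.232 g/mol, so wt% Si = 84.255/435.232 × 100 = 19.36%.
25.94 − 19.36 = 6.58 pp.

6.58 percentage points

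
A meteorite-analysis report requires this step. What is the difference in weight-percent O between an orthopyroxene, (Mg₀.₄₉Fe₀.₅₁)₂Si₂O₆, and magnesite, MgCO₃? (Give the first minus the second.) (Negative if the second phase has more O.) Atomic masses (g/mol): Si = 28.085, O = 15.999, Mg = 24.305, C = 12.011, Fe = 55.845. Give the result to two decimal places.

First mineral: 95.994 g O in 232.945 g formula = 41.21 wt% O.
Second mineral: 47.997 g O in 84.313 g formula = 56.93 wt% O.
41.21% − 56.93% gives a difference of -15.72 percentage points.

-15.72 percentage points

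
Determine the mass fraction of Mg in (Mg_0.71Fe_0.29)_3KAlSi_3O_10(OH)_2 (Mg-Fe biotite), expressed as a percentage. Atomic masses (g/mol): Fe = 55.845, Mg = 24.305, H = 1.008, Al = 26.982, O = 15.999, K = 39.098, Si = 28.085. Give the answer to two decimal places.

11.64 wt%

Molar mass of (Mg_0.71Fe_0.29)_3KAlSi_3O_10(OH)_2: 2.13·24.305 + 0.87·55.845 + 1·39.098 + 1·26.982 + 3·28.085 + 12·15.999 + 2·1.008 = 444.694 g/mol.
Mass of Mg per formula unit: 2.13 × 24.305 = 51.770 g.
Weight fraction Mg = 51.770 / 444.694 = 0.1164.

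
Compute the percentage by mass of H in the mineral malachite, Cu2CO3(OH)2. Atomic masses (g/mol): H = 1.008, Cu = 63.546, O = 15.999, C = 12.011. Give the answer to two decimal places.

0.91 wt%

Molar mass of Cu2CO3(OH)2: 2×63.546 + 1×12.011 + 5×15.999 + 2×1.008 = 221.114 g/mol.
Mass of H per formula unit: 2 × 1.008 = 2.016 g.
Weight fraction H = 2.016 / 221.114 = 0.0091.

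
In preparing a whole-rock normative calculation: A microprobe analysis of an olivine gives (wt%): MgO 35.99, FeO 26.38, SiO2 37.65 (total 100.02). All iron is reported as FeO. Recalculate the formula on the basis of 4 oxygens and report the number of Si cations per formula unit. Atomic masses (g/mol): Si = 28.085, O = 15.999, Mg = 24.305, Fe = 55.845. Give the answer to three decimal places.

MgO (M=40.304): mol = 0.89296; Mg = 0.89296, O = 0.89296.
FeO (M=71.844): mol = 0.36718; Fe = 0.36718, O = 0.36718.
SiO2 (M=60.083): mol = 0.62663; Si = 0.62663, O = 1.25326.
ΣO = 2.51340; factor = 4/ΣO = 1.59147.
Si apfu = 0.62663 × 1.59147 = 0.997.

0.997 Si apfu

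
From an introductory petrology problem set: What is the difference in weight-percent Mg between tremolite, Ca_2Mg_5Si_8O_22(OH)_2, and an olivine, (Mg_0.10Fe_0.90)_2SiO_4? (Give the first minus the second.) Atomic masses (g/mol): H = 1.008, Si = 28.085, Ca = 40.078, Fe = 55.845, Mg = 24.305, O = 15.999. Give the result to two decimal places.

12.50 percentage points

Mg in Ca_2Mg_5Si_8O_22(OH)_2: molar mass 812.353 g/mol; 5×24.305 = 121.525 g → 14.96 wt%.
Mg in (Mg_0.10Fe_0.90)_2SiO_4: molar mass 197.463 g/mol; 0.20×24.305 = 4.861 g → 2.46 wt%.
Difference = 14.96 − 2.46 = 12.50 percentage points.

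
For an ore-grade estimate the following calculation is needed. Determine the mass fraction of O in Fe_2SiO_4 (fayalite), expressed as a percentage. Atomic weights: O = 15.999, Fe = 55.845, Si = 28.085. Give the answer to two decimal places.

31.41 weight percent

Formula mass = 2*55.845 + 1*28.085 + 4*15.999 = 203.771 g/mol, of which 63.996 g is O.
So O makes up 63.996/203.771 = 0.3141 of the mass, i.e. 31.41%.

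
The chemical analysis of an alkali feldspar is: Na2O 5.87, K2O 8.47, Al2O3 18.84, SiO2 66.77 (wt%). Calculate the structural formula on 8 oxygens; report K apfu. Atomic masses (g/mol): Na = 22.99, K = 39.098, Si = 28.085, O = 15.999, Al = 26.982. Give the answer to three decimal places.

Na2O: 5.87/61.979 = 0.09471 mol → 0.18942 mol Na, 0.09471 mol O.
K2O: 8.47/94.195 = 0.08992 mol → 0.17984 mol K, 0.08992 mol O.
Al2O3: 18.84/101.961 = 0.18478 mol → 0.36956 mol Al, 0.55434 mol O.
SiO2: 66.77/60.083 = 1.11130 mol → 1.11130 mol Si, 2.22260 mol O.
Total oxygen = 2.96157 mol. Normalization factor = 8/2.96157 = 2.70127.
K per 8 O = 0.17984 × 2.70127 = 0.486.

0.486 K apfu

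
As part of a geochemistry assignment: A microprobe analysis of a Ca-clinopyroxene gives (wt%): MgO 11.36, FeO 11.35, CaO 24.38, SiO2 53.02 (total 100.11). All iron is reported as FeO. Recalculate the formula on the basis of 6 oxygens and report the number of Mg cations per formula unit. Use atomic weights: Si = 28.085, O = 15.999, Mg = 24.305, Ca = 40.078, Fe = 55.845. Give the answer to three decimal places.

11.36 wt% MgO ÷ 40.304 g/mol = 0.28186 mol, giving 0.28186 Mg and 0.28186 O.
11.35 wt% FeO ÷ 71.844 g/mol = 0.15798 mol, giving 0.15798 Fe and 0.15798 O.
24.38 wt% CaO ÷ 56.077 g/mol = 0.43476 mol, giving 0.43476 Ca and 0.43476 O.
53.02 wt% SiO2 ÷ 60.083 g/mol = 0.88245 mol, giving 0.88245 Si and 1.76490 O.
Oxygen sums to 2.63950; scaling by 6/2.63950 = 2.27316 puts the formula on 6 O.
Mg: 0.28186 × 2.27316 = 0.641 atoms per formula unit.

0.641 Mg apfu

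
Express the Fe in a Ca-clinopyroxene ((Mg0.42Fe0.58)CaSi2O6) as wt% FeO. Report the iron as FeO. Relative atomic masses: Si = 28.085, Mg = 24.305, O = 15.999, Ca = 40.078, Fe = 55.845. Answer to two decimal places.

Molar mass of (Mg0.42Fe0.58)CaSi2O6 = 0.42*24.305 + 0.58*55.845 + 1*40.078 + 2*28.085 + 6*15.999 = 234.840 g/mol.
Each formula unit contains 0.58 Fe, equivalent to 0.58/1 = 0.5800 mol FeO.
M(FeO) = 1×55.845 + 1×15.999 = 71.844 g/mol.
Mass of FeO per formula unit = 0.5800 × 71.844 = 41.670 g.
FeO wt% = 41.670 / 234.840 × 100 = 17.74%.

17.74 wt%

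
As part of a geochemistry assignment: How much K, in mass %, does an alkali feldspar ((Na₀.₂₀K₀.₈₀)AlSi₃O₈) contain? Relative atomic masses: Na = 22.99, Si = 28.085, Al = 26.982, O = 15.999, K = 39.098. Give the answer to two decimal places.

Formula mass = 0.20·22.99 + 0.80·39.098 + 1·26.982 + 3·28.085 + 8·15.999 = 275.105 g/mol, of which 31.278 g is K.
So K makes up 31.278/275.105 = 0.1137 of the mass, i.e. 11.37%.

11.37 mass %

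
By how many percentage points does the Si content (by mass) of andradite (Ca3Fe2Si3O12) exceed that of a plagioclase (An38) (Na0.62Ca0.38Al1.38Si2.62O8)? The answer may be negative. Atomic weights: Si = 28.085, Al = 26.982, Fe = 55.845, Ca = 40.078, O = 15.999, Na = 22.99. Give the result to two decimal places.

Si in Ca3Fe2Si3O12: molar mass 508.167 g/mol; 3×28.085 = 84.255 g → 16.58 wt%.
Si in Na0.62Ca0.38Al1.38Si2.62O8: molar mass 268.293 g/mol; 2.62×28.085 = 73.583 g → 27.43 wt%.
Difference = 16.58 − 27.43 = -10.85 percentage points.

-10.85 percentage points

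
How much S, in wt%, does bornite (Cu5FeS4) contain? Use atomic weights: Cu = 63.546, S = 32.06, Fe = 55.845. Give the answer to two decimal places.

25.56 wt%

Molar mass of Cu5FeS4: 5*63.546 + 1*55.845 + 4*32.06 = 501.815 g/mol.
Mass of S per formula unit: 4 × 32.06 = 128.240 g.
Weight fraction S = 128.240 / 501.815 = 0.2556.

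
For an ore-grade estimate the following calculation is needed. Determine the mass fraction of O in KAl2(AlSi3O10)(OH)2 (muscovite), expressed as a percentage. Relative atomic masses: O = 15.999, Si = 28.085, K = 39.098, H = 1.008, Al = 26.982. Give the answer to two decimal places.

48.20 mass %

M(KAl2(AlSi3O10)(OH)2) = 398.303 g/mol.
O contributes 12 × 15.999 = 191.988 g per mole.
191.988/398.303 = 0.4820 → 48.20%.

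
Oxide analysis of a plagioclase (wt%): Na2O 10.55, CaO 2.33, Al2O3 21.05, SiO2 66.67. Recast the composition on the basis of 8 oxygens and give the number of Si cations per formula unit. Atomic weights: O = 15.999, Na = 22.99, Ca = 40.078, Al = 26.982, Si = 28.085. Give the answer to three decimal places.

2.910 Si apfu

10.55 wt% Na2O ÷ 61.979 g/mol = 0.17022 mol, giving 0.34044 Na and 0.17022 O.
2.33 wt% CaO ÷ 56.077 g/mol = 0.04155 mol, giving 0.04155 Ca and 0.04155 O.
21.05 wt% Al2O3 ÷ 101.961 g/mol = 0.20645 mol, giving 0.41290 Al and 0.61935 O.
66.67 wt% SiO2 ÷ 60.083 g/mol = 1.10963 mol, giving 1.10963 Si and 2.21926 O.
Oxygen sums to 3.05038; scaling by 8/3.05038 = 2.62262 puts the formula on 8 O.
Si: 1.10963 × 2.62262 = 2.910 atoms per formula unit.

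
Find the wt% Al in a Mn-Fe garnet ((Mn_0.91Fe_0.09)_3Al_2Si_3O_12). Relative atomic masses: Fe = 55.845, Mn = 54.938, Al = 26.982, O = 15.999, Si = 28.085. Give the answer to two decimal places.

10.90 wt%

Molar mass of (Mn_0.91Fe_0.09)_3Al_2Si_3O_12: 2.73·54.938 + 0.27·55.845 + 2·26.982 + 3·28.085 + 12·15.999 = 495.266 g/mol.
Mass of Al per formula unit: 2 × 26.982 = 53.964 g.
Weight fraction Al = 53.964 / 495.266 = 0.1090.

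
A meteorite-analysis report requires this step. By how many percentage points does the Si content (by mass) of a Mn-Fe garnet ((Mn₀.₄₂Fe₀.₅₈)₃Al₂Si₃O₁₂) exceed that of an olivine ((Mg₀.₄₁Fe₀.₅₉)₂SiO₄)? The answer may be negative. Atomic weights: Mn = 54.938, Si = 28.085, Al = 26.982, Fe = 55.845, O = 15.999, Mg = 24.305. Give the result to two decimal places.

1.18 percentage points

Si in (Mn₀.₄₂Fe₀.₅₈)₃Al₂Si₃O₁₂: molar mass 496.599 g/mol; 3×28.085 = 84.255 g → 16.97 wt%.
Si in (Mg₀.₄₁Fe₀.₅₉)₂SiO₄: molar mass 177.908 g/mol; 1×28.085 = 28.085 g → 15.79 wt%.
Difference = 16.97 − 15.79 = 1.18 percentage points.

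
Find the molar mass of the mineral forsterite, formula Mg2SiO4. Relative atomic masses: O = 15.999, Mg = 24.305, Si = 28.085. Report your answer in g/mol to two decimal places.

The formula mass is the sum 2·24.305 + 1·28.085 + 4·15.999.

140.69 g/mol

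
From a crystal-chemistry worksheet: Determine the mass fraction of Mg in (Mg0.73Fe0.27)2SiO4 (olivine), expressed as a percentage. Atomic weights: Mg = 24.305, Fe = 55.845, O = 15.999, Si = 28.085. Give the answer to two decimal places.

M((Mg0.73Fe0.27)2SiO4) = 157.723 g/mol.
Mg contributes 1.46 × 24.305 = 35.485 g per mole.
35.485/157.723 = 0.2250 → 22.50%.

22.50 weight percent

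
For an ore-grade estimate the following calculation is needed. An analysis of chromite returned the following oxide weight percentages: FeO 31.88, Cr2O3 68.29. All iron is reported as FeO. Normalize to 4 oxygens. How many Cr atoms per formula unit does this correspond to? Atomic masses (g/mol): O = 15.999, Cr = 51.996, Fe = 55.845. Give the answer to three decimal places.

2.006 Cr apfu

FeO (M=71.844): mol = 0.44374; Fe = 0.44374, O = 0.44374.
Cr2O3 (M=151.989): mol = 0.44931; Cr = 0.89862, O = 1.34793.
ΣO = 1.79167; factor = 4/ΣO = 2.23255.
Cr apfu = 0.89862 × 2.23255 = 2.006.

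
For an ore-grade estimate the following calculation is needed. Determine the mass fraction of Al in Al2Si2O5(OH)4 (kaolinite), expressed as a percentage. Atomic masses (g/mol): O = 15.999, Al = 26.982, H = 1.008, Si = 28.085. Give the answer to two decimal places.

Molar mass of Al2Si2O5(OH)4: 2*26.982 + 2*28.085 + 9*15.999 + 4*1.008 = 258.157 g/mol.
Mass of Al per formula unit: 2 × 26.982 = 53.964 g.
Weight fraction Al = 53.964 / 258.157 = 0.2090.

20.90 mass %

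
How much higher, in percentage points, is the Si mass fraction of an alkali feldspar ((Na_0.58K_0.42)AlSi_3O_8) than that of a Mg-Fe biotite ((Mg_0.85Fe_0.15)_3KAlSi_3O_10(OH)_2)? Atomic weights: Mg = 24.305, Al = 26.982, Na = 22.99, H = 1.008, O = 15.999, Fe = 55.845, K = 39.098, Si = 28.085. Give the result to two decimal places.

11.79 percentage points

Si in (Na_0.58K_0.42)AlSi_3O_8: molar mass 268.984 g/mol; 3×28.085 = 84.255 g → 31.32 wt%.
Si in (Mg_0.85Fe_0.15)_3KAlSi_3O_10(OH)_2: molar mass 431.447 g/mol; 3×28.085 = 84.255 g → 19.53 wt%.
Difference = 31.32 − 19.53 = 11.79 percentage points.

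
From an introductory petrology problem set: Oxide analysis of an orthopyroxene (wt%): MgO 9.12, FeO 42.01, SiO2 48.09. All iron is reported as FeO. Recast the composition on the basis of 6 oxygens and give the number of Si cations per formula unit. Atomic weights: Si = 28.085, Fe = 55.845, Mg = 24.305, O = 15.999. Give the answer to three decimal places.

1.991 Si apfu

MgO (M=40.304): mol = 0.22628; Mg = 0.22628, O = 0.22628.
FeO (M=71.844): mol = 0.58474; Fe = 0.58474, O = 0.58474.
SiO2 (M=60.083): mol = 0.80039; Si = 0.80039, O = 1.60078.
ΣO = 2.41180; factor = 6/ΣO = 2.48777.
Si apfu = 0.80039 × 2.48777 = 1.991.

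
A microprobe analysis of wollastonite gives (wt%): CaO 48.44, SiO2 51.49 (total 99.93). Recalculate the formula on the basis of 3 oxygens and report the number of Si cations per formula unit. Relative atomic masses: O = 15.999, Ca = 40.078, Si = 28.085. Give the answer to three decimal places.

0.997 Si apfu

CaO (M=56.077): mol = 0.86381; Ca = 0.86381, O = 0.86381.
SiO2 (M=60.083): mol = 0.85698; Si = 0.85698, O = 1.71396.
ΣO = 2.57777; factor = 3/ΣO = 1.16380.
Si apfu = 0.85698 × 1.16380 = 0.997.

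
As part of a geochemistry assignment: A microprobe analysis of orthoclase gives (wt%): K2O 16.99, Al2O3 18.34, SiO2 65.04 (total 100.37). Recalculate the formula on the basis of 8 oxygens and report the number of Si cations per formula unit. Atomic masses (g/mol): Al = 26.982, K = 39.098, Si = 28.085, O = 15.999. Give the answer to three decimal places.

16.99 wt% K2O ÷ 94.195 g/mol = 0.18037 mol, giving 0.36074 K and 0.18037 O.
18.34 wt% Al2O3 ÷ 101.961 g/mol = 0.17987 mol, giving 0.35974 Al and 0.53961 O.
65.04 wt% SiO2 ÷ 60.083 g/mol = 1.08250 mol, giving 1.08250 Si and 2.16500 O.
Oxygen sums to 2.88498; scaling by 8/2.88498 = 2.77298 puts the formula on 8 O.
Si: 1.08250 × 2.77298 = 3.002 atoms per formula unit.

3.002 Si apfu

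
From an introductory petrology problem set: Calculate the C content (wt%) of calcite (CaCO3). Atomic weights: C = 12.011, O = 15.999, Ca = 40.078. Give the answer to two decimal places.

12.00 wt%

M(CaCO3) = 100.086 g/mol.
C contributes 1 × 12.011 = 12.011 g per mole.
12.011/100.086 = 0.1200 → 12.00%.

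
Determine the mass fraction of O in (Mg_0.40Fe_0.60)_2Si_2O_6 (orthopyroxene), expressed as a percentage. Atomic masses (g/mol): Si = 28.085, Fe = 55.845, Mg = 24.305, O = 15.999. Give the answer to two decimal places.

Molar mass of (Mg_0.40Fe_0.60)_2Si_2O_6: 0.80·24.305 + 1.20·55.845 + 2·28.085 + 6·15.999 = 238.622 g/mol.
Mass of O per formula unit: 6 × 15.999 = 95.994 g.
Weight fraction O = 95.994 / 238.622 = 0.4023.

40.23 mass %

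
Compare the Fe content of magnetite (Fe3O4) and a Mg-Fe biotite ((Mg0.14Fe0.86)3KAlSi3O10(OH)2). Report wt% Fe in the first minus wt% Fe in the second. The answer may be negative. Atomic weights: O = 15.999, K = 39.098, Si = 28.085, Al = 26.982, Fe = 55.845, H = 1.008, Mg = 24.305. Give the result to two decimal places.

43.46 percentage points

First mineral: 167.535 g Fe in 231.531 g formula = 72.36 wt% Fe.
Second mineral: 144.080 g Fe in 498.627 g formula = 28.90 wt% Fe.
72.36% − 28.90% gives a difference of 43.46 percentage points.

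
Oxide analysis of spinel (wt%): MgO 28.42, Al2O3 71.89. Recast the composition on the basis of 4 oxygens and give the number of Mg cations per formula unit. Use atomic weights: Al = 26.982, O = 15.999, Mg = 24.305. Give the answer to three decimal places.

1.000 Mg apfu

MgO: 28.42/40.304 = 0.70514 mol → 0.70514 mol Mg, 0.70514 mol O.
Al2O3: 71.89/101.961 = 0.70507 mol → 1.41014 mol Al, 2.11521 mol O.
Total oxygen = 2.82035 mol. Normalization factor = 4/2.82035 = 1.41826.
Mg per 4 O = 0.70514 × 1.41826 = 1.000.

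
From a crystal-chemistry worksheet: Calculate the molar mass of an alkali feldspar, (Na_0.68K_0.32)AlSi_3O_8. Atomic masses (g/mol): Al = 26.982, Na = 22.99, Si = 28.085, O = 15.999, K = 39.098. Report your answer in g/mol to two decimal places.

267.37 g/mol

The formula mass is the sum 0.68*22.99 + 0.32*39.098 + 1*26.982 + 3*28.085 + 8*15.999.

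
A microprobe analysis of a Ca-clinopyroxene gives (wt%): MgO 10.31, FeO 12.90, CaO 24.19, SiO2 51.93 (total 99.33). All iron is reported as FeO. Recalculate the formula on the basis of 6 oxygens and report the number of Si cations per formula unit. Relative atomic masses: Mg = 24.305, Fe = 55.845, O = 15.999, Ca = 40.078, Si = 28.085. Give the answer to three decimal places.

1.998 Si apfu

MgO (M=40.304): mol = 0.25581; Mg = 0.25581, O = 0.25581.
FeO (M=71.844): mol = 0.17956; Fe = 0.17956, O = 0.17956.
CaO (M=56.077): mol = 0.43137; Ca = 0.43137, O = 0.43137.
SiO2 (M=60.083): mol = 0.86430; Si = 0.86430, O = 1.72860.
ΣO = 2.59534; factor = 6/ΣO = 2.31184.
Si apfu = 0.86430 × 2.31184 = 1.998.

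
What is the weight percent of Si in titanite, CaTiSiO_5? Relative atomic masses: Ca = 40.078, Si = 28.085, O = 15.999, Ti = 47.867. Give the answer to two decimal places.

Formula mass = 1×40.078 + 1×47.867 + 1×28.085 + 5×15.999 = 196.025 g/mol, of which 28.085 g is Si.
So Si makes up 28.085/196.025 = 0.1433 of the mass, i.e. 14.33%.

14.33 weight percent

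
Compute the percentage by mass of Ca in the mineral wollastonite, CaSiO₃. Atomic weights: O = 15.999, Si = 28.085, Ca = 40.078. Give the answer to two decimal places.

M(CaSiO₃) = 116.160 g/mol.
Ca contributes 1 × 40.078 = 40.078 g per mole.
40.078/116.160 = 0.3450 → 34.50%.

34.50 wt%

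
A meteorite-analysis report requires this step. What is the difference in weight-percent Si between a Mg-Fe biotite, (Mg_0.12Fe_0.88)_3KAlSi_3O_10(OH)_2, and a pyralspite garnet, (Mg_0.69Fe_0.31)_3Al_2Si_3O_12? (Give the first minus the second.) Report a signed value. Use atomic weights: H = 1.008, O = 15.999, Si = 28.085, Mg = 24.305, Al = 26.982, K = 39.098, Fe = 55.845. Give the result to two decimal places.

-2.65 percentage points

M((Mg_0.12Fe_0.88)_3KAlSi_3O_10(OH)_2) = 500.520 g/mol, so wt% Si = 84.255/500.520 × 100 = 16.83%.
M((Mg_0.69Fe_0.31)_3Al_2Si_3O_12) = 432.454 g/mol, so wt% Si = 84.255/432.454 × 100 = 19.48%.
16.83 − 19.48 = -2.65 pp.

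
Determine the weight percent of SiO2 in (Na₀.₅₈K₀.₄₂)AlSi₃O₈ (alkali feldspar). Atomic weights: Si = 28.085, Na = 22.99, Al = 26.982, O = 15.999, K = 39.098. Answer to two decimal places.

Molar mass of (Na₀.₅₈K₀.₄₂)AlSi₃O₈ = 0.58×22.99 + 0.42×39.098 + 1×26.982 + 3×28.085 + 8×15.999 = 268.984 g/mol.
Each formula unit contains 3 Si, equivalent to 3/1 = 3.0000 mol SiO2.
M(SiO2) = 1×28.085 + 2×15.999 = 60.083 g/mol.
Mass of SiO2 per formula unit = 3.0000 × 60.083 = 180.249 g.
SiO2 wt% = 180.249 / 268.984 × 100 = 67.01%.

67.01 wt%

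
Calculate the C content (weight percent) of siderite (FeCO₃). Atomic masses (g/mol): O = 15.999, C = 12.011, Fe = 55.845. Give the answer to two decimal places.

10.37 weight percent

M(FeCO₃) = 115.853 g/mol.
C contributes 1 × 12.011 = 12.011 g per mole.
12.011/115.853 = 0.1037 → 10.37%.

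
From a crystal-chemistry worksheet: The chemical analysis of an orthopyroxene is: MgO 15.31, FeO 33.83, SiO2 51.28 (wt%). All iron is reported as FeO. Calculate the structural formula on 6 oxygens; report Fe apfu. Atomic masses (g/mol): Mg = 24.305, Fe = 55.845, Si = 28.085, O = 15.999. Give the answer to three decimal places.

1.105 Fe apfu

15.31 wt% MgO ÷ 40.304 g/mol = 0.37986 mol, giving 0.37986 Mg and 0.37986 O.
33.83 wt% FeO ÷ 71.844 g/mol = 0.47088 mol, giving 0.47088 Fe and 0.47088 O.
51.28 wt% SiO2 ÷ 60.083 g/mol = 0.85349 mol, giving 0.85349 Si and 1.70698 O.
Oxygen sums to 2.55772; scaling by 6/2.55772 = 2.34584 puts the formula on 6 O.
Fe: 0.47088 × 2.34584 = 1.105 atoms per formula unit.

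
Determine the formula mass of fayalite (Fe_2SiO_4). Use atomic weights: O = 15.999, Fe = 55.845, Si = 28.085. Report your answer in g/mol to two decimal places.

The formula mass is the sum 2×55.845 + 1×28.085 + 4×15.999.

203.77 g/mol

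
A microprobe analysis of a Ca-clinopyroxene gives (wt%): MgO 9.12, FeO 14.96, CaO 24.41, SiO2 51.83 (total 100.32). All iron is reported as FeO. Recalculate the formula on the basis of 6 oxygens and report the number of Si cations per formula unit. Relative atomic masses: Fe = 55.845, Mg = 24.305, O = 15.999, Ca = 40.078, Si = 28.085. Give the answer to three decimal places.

1.994 Si apfu

9.12 wt% MgO ÷ 40.304 g/mol = 0.22628 mol, giving 0.22628 Mg and 0.22628 O.
14.96 wt% FeO ÷ 71.844 g/mol = 0.20823 mol, giving 0.20823 Fe and 0.20823 O.
24.41 wt% CaO ÷ 56.077 g/mol = 0.43529 mol, giving 0.43529 Ca and 0.43529 O.
51.83 wt% SiO2 ÷ 60.083 g/mol = 0.86264 mol, giving 0.86264 Si and 1.72528 O.
Oxygen sums to 2.59508; scaling by 6/2.59508 = 2.31207 puts the formula on 6 O.
Si: 0.86264 × 2.31207 = 1.994 atoms per formula unit.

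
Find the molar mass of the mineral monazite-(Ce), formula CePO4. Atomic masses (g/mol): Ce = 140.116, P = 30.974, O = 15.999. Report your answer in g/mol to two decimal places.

235.09 g/mol

M = 1×140.116 + 1×30.974 + 4×15.999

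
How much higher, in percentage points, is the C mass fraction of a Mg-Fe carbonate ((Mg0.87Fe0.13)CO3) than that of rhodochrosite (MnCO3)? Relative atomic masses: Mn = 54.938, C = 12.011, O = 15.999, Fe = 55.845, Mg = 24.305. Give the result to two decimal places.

C in (Mg0.87Fe0.13)CO3: molar mass 88.413 g/mol; 1×12.011 = 12.011 g → 13.59 wt%.
C in MnCO3: molar mass 114.946 g/mol; 1×12.011 = 12.011 g → 10.45 wt%.
Difference = 13.59 − 10.45 = 3.14 percentage points.

3.14 percentage points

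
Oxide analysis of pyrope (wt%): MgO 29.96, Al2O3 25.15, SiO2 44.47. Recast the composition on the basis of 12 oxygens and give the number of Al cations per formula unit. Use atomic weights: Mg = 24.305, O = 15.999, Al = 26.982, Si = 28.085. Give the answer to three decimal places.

MgO: 29.96/40.304 = 0.74335 mol → 0.74335 mol Mg, 0.74335 mol O.
Al2O3: 25.15/101.961 = 0.24666 mol → 0.49332 mol Al, 0.73998 mol O.
SiO2: 44.47/60.083 = 0.74014 mol → 0.74014 mol Si, 1.48028 mol O.
Total oxygen = 2.96361 mol. Normalization factor = 12/2.96361 = 4.04912.
Al per 12 O = 0.49332 × 4.04912 = 1.998.

1.998 Al apfu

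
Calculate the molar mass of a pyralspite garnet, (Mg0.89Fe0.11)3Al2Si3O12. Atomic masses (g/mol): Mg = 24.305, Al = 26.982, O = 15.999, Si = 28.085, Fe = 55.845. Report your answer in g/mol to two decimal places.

The formula mass is the sum 2.67(24.305) + 0.33(55.845) + 2(26.982) + 3(28.085) + 12(15.999).

413.53 g/mol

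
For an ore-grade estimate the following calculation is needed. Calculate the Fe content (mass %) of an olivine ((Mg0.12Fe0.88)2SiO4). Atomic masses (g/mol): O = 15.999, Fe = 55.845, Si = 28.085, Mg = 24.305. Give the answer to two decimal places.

Formula mass = 0.24*24.305 + 1.76*55.845 + 1*28.085 + 4*15.999 = 196.201 g/mol, of which 98.287 g is Fe.
So Fe makes up 98.287/196.201 = 0.5010 of the mass, i.e. 50.10%.

50.10 mass %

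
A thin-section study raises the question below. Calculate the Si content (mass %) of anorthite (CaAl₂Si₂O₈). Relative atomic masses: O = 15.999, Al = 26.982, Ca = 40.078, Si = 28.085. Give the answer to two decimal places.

20.19 mass %

Molar mass of CaAl₂Si₂O₈: 1·40.078 + 2·26.982 + 2·28.085 + 8·15.999 = 278.204 g/mol.
Mass of Si per formula unit: 2 × 28.085 = 56.170 g.
Weight fraction Si = 56.170 / 278.204 = 0.2019.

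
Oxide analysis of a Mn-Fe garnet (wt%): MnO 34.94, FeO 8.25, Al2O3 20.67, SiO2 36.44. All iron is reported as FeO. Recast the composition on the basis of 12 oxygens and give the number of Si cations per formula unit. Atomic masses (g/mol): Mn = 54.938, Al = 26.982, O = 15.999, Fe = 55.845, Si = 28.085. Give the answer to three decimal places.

2.997 Si apfu

MnO: 34.94/70.937 = 0.49255 mol → 0.49255 mol Mn, 0.49255 mol O.
FeO: 8.25/71.844 = 0.11483 mol → 0.11483 mol Fe, 0.11483 mol O.
Al2O3: 20.67/101.961 = 0.20272 mol → 0.40544 mol Al, 0.60816 mol O.
SiO2: 36.44/60.083 = 0.60649 mol → 0.60649 mol Si, 1.21298 mol O.
Total oxygen = 2.42852 mol. Normalization factor = 12/2.42852 = 4.94128.
Si per 12 O = 0.60649 × 4.94128 = 2.997.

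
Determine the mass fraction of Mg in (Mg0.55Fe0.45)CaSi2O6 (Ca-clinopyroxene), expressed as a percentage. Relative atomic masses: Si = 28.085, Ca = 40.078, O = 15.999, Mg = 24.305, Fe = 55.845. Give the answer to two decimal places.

Molar mass of (Mg0.55Fe0.45)CaSi2O6: 0.55*24.305 + 0.45*55.845 + 1*40.078 + 2*28.085 + 6*15.999 = 230.740 g/mol.
Mass of Mg per formula unit: 0.55 × 24.305 = 13.368 g.
Weight fraction Mg = 13.368 / 230.740 = 0.0579.

5.79 mass %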